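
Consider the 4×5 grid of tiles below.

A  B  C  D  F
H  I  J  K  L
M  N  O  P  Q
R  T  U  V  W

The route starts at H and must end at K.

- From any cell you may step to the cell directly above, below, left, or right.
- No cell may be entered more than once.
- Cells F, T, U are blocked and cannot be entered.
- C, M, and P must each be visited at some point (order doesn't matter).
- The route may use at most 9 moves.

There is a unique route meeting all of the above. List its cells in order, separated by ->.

Any route must reach C, M, and P and still end at K within 9 moves, so the order of the required stops is forced.
Route from H: down to M, right to N, 2× up (reaching B), right to C, 2× down (reaching O), right to P, up to K — 9 moves in all.
Check: all required cells visited; 9 ≤ 9 moves.

H -> M -> N -> I -> B -> C -> J -> O -> P -> K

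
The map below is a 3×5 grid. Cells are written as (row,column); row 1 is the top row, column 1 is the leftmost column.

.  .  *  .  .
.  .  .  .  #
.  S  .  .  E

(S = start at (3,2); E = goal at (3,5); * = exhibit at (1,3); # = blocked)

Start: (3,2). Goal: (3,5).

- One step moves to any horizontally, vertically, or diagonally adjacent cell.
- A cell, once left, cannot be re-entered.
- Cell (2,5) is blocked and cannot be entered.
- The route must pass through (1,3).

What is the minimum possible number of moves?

4

Any route passes through (1,3) somewhere between (3,2) and (3,5). Summing Chebyshev distances along the two legs ((3,2) → (1,3) → (3,5)) gives a lower bound of 2 + 2 = 4 moves.
A route of 4 moves achieves this: (3,2) → (2,2) → (1,3) → (2,4) → (3,5).
Since 4 matches the lower bound, it is optimal.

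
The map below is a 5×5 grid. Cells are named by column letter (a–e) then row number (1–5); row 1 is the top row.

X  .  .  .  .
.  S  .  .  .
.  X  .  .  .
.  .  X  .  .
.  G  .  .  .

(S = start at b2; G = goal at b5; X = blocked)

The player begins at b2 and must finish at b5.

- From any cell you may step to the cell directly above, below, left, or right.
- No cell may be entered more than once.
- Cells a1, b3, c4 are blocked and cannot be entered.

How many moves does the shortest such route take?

The Manhattan distance from b2 to b5 is |2−5| + |2−2| = 3, so at least 3 moves are needed.
That bound ignores the blocked cells. Measuring each leg by the fewest moves that actually steer around them (b2→b5: 5) raises the lower bound to 5.
A route of 5 moves exists: b2 → a2 → a3 → a4 → a5 → b5.
Since 5 matches that lower bound, it is optimal.

5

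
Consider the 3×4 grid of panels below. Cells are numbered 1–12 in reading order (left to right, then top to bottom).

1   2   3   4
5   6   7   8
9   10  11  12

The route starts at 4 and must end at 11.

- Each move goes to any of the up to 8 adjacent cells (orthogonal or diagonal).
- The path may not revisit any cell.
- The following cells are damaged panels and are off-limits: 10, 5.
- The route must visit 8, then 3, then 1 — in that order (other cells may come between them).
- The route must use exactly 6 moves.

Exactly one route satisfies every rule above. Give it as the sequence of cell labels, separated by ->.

The waypoints must appear in the order 8, 3, 1, with no cell reused.
Route from 4: down 1 to 8, up-left 1 to 3, left 2 to 1, down-right 2 to 11 — 6 moves in all.
Check: order respected (8 at step 1, 3 at step 2, 1 at step 4); 6 moves as required.

4 -> 8 -> 3 -> 2 -> 1 -> 6 -> 11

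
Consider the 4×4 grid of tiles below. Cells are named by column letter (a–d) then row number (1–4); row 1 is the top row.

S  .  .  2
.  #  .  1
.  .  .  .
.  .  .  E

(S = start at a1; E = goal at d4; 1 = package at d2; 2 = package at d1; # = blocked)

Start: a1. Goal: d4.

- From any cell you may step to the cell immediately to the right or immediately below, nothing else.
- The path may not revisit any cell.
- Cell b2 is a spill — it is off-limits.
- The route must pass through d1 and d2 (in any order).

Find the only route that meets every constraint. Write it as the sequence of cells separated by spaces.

Moves only go right or down, so the column and row indices never decrease.
Route from a1: right 3 to d1, down 3 to d4 — 6 moves in all.
Check: all required cells visited.

a1 b1 c1 d1 d2 d3 d4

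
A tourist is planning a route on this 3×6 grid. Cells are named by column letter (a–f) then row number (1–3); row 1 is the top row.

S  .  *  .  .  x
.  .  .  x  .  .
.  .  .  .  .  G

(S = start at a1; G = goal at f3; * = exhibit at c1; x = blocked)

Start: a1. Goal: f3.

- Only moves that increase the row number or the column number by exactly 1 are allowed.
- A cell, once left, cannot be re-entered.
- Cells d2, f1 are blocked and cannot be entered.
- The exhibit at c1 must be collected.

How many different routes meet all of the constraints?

3

A right/down-only route from a1 to f3 makes exactly 2 down-moves and 5 right-moves in some order.
With no other constraints that would be C(7,2) = 21 routes.
Split at c1 and multiply the segment counts (each segment already excludes blocked cells): a1→c1: 1; c1→f3: 3; product = 3.
That gives 3 routes.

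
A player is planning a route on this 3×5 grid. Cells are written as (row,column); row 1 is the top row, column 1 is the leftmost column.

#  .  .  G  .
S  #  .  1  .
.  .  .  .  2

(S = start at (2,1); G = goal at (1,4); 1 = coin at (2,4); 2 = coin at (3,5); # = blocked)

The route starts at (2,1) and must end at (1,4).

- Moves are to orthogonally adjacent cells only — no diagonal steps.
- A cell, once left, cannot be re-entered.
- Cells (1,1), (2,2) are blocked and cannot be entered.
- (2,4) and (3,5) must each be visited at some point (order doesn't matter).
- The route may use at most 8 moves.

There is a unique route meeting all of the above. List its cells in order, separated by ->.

The 8-move cap with required stops at (2,4), (3,5) leaves no slack for detours.
Route from (2,1): down to (3,1), 4× right (reaching (3,5)), up to (2,5), left to (2,4), up to (1,4) — 8 moves in all.
Check: all required cells visited; 8 ≤ 8 moves.

(2,1) -> (3,1) -> (3,2) -> (3,3) -> (3,4) -> (3,5) -> (2,5) -> (2,4) -> (1,4)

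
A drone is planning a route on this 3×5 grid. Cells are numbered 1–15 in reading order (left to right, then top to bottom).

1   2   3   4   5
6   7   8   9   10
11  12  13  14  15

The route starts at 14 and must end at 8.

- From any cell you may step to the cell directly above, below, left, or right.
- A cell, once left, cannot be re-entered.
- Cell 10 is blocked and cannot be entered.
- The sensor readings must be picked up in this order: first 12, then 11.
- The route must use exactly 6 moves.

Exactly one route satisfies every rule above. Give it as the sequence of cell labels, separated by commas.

14, 13, 12, 11, 6, 7, 8

The waypoints must appear in the order 12, 11, with no cell reused.
Route from 14: 3× left (reaching 11), up to 6, 2× right (reaching 8) — 6 moves in all.
Check: order respected (12 at step 2, 11 at step 3); 6 moves as required.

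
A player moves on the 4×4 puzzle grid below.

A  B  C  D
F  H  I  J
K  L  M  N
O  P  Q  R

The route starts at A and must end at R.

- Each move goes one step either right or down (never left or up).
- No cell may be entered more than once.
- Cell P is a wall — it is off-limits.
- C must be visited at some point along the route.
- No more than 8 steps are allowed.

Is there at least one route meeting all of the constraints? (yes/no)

One route that works: A → B → C → I → M → Q → R.

yes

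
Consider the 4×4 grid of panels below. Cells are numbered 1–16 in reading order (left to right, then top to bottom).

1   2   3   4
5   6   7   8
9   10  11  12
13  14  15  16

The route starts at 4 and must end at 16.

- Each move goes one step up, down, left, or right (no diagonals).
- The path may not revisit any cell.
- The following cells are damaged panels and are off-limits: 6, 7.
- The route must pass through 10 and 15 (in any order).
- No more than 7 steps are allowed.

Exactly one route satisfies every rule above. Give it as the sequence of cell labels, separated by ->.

4 -> 8 -> 12 -> 11 -> 10 -> 14 -> 15 -> 16

Any route must reach 10 and 15 and still end at 16 within 7 moves, so the order of the required stops is forced.
Route from 4: down 2 to 12, left 2 to 10, down 1 to 14, right 2 to 16 — 7 moves in all.
Check: all required cells visited; 7 ≤ 7 moves.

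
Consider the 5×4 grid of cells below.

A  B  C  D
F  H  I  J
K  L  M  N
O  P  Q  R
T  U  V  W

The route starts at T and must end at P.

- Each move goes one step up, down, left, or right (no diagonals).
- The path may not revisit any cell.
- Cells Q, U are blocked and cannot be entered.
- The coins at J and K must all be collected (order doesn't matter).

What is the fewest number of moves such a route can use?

10

Any route passes through J and K in some order between T and P. Summing Manhattan distances along each leg and taking the cheapest ordering (T → K → J → P) gives a lower bound of 2 + 4 + 4 = 10 moves.
A route of 10 moves achieves this: T → O → K → F → H → I → J → N → M → L → P.
Since 10 matches the lower bound, it is optimal.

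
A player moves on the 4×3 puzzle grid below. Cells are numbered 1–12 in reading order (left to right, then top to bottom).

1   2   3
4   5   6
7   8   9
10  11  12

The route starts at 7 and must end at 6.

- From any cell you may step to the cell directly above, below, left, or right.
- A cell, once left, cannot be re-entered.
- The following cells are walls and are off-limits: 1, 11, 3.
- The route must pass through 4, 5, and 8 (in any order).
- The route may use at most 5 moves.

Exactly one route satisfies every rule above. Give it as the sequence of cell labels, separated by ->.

7 -> 4 -> 5 -> 8 -> 9 -> 6

The budget equals the shortest possible length, so every move has to be on a shortest route through the required cells.
Route from 7: up 1 to 4, right 1 to 5, down 1 to 8, right 1 to 9, up 1 to 6 — 5 moves in all.
Check: all required cells visited; 5 ≤ 5 moves.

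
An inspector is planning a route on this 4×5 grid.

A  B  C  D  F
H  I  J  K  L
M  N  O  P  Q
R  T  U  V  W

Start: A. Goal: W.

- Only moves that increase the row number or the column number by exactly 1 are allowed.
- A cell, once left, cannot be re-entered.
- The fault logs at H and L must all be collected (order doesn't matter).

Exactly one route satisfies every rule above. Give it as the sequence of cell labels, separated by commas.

A, H, I, J, K, L, Q, W

Moves only go right or down, so the column and row indices never decrease.
Route from A: down 1 to H, right 4 to L, down 2 to W — 7 moves in all.
Check: all required cells visited.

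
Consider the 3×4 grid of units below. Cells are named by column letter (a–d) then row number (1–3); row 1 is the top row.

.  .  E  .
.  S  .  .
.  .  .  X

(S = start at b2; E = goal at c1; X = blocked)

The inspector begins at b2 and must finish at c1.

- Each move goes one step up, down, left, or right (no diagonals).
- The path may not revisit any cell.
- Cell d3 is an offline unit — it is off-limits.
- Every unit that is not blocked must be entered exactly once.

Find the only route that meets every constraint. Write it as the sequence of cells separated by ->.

Need to visit all 11 open cells exactly once, starting at b2 and ending at c1.
Route from b2: up to b1, left to a1, 2× down (reaching a3), 2× right (reaching c3), up to c2, right to d2, up to d1, left to c1 — 10 moves in all.
Check: all 11 open cells covered.

b2 -> b1 -> a1 -> a2 -> a3 -> b3 -> c3 -> c2 -> d2 -> d1 -> c1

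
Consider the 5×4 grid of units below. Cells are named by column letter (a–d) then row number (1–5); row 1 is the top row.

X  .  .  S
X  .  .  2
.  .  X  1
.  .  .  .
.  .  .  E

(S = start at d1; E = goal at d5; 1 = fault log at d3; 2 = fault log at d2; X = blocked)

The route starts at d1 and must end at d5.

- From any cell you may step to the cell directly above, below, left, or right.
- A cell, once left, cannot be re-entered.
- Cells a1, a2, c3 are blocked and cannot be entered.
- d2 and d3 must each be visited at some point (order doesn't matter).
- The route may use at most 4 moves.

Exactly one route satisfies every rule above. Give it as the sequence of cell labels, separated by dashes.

Any route must reach d2 and d3 and still end at d5 within 4 moves, so the order of the required stops is forced.
Route from d1: down 4 to d5 — 4 moves in all.
Check: all required cells visited; 4 ≤ 4 moves.

d1 - d2 - d3 - d4 - d5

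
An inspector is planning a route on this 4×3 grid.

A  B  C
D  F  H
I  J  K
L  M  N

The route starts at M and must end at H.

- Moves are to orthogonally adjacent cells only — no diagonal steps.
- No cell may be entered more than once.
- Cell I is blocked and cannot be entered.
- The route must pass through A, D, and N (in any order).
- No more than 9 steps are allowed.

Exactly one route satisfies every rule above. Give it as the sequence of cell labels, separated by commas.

Any route must reach A, D, and N and still end at H within 9 moves, so the order of the required stops is forced.
Route from M: right 1 to N, up 1 to K, left 1 to J, up 1 to F, left 1 to D, up 1 to A, right 2 to C, down 1 to H — 9 moves in all.
Check: all required cells visited; 9 ≤ 9 moves.

M, N, K, J, F, D, A, B, C, H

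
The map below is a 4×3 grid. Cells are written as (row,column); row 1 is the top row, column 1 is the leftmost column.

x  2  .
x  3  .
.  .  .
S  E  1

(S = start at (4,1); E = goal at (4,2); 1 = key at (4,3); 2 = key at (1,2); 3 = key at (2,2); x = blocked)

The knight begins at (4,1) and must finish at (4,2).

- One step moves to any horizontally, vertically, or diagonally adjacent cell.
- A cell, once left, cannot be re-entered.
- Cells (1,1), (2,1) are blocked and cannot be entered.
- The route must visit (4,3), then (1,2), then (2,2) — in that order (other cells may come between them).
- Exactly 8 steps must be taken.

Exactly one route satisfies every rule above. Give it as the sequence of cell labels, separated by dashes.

The waypoints must appear in the order (4,3), (1,2), (2,2), with no cell reused.
Route from (4,1): up-right 1 to (3,2), down-right 1 to (4,3), up 2 to (2,3), up-left 1 to (1,2), down 1 to (2,2), down-left 1 to (3,1), down-right 1 to (4,2) — 8 moves in all.
Check: order respected (1 at step 2, 2 at step 5, 3 at step 6); 8 moves as required.

(4,1) - (3,2) - (4,3) - (3,3) - (2,3) - (1,2) - (2,2) - (3,1) - (4,2)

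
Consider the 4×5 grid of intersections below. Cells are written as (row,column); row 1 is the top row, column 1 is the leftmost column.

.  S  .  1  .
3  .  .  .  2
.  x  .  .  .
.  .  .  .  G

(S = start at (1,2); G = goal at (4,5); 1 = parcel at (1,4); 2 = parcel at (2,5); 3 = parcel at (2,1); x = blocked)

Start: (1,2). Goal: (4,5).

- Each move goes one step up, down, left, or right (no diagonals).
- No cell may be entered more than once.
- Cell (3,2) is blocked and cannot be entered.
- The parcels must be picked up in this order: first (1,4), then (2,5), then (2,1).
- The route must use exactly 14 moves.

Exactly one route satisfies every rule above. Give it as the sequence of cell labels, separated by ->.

The waypoints must appear in the order (1,4), (2,5), (2,1), with no cell reused.
Route from (1,2): right 3 to (1,5), down 1 to (2,5), left 4 to (2,1), down 2 to (4,1), right 4 to (4,5) — 14 moves in all.
Check: order respected (1 at step 2, 2 at step 4, 3 at step 8); 14 moves as required.

(1,2) -> (1,3) -> (1,4) -> (1,5) -> (2,5) -> (2,4) -> (2,3) -> (2,2) -> (2,1) -> (3,1) -> (4,1) -> (4,2) -> (4,3) -> (4,4) -> (4,5)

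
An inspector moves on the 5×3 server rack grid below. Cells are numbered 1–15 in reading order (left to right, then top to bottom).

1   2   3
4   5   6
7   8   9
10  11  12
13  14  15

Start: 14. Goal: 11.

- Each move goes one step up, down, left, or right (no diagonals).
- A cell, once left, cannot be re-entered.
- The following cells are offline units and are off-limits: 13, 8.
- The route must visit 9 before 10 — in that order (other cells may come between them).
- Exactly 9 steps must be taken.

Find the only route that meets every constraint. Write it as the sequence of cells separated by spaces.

14 15 12 9 6 5 4 7 10 11

The waypoints must appear in the order 9, 10, with no cell reused.
Route from 14: right 1 to 15, up 3 to 6, left 2 to 4, down 2 to 10, right 1 to 11 — 9 moves in all.
Check: order respected (9 at step 3, 10 at step 8); 9 moves as required.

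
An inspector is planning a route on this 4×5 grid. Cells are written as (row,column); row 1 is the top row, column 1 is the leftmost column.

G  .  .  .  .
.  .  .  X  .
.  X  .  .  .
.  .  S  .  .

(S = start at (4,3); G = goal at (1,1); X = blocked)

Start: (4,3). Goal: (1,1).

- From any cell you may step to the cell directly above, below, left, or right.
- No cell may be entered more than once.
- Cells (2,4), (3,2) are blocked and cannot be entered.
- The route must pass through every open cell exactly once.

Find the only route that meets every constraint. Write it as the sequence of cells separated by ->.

(4,3) -> (4,2) -> (4,1) -> (3,1) -> (2,1) -> (2,2) -> (2,3) -> (3,3) -> (3,4) -> (4,4) -> (4,5) -> (3,5) -> (2,5) -> (1,5) -> (1,4) -> (1,3) -> (1,2) -> (1,1)

Need to visit all 18 open cells exactly once, starting at (4,3) and ending at (1,1).
Cell (2,5) has only two open neighbours ((1,5) and (3,5)), so the path must pass straight through it: one of those is the cell it's entered from and the other is where it exits.
Route from (4,3): 2× left (reaching (4,1)), 2× up (reaching (2,1)), 2× right (reaching (2,3)), down to (3,3), right to (3,4), down to (4,4), right to (4,5), 3× up (reaching (1,5)), 4× left (reaching (1,1)) — 17 moves in all.
Check: all 18 open cells covered.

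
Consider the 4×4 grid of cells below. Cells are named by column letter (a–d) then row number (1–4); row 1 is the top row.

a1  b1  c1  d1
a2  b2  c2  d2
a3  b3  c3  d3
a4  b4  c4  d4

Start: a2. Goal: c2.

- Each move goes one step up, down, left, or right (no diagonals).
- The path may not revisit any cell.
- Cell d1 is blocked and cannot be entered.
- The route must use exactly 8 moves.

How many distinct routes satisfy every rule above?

17

Need simple routes of exactly 8 moves from a2 to c2 (Manhattan distance 2, so 3 moves are spent on a detour and 3 undoing it).
Branch systematically from the start, pruning whenever the remaining move budget drops below the Manhattan distance to c2 or differs from it in parity. Grouping the completions by first move — via a1: 2; via a3: 10; via b2: 5 — and summing: 2 + 10 + 5 = 17.
That gives 17 routes.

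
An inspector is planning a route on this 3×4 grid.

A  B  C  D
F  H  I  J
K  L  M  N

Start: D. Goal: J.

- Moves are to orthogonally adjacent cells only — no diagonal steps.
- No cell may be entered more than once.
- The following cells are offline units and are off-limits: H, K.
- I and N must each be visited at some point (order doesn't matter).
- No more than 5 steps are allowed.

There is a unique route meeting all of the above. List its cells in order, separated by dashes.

The budget equals the shortest possible length, so every move has to be on a shortest route through the required cells.
Route from D: left to C, 2× down (reaching M), right to N, up to J — 5 moves in all.
Check: all required cells visited; 5 ≤ 5 moves.

D - C - I - M - N - J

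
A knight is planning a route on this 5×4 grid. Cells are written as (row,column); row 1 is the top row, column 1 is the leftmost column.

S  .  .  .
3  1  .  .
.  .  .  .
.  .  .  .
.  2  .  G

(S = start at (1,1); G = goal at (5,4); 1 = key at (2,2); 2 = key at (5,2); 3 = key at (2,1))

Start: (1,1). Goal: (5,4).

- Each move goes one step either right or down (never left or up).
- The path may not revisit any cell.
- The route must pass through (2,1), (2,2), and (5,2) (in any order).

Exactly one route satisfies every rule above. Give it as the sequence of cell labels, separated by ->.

(1,1) -> (2,1) -> (2,2) -> (3,2) -> (4,2) -> (5,2) -> (5,3) -> (5,4)

Moves only go right or down, so the column and row indices never decrease.
Route from (1,1): down to (2,1), right to (2,2), 3× down (reaching (5,2)), 2× right (reaching (5,4)) — 7 moves in all.
Check: all required cells visited.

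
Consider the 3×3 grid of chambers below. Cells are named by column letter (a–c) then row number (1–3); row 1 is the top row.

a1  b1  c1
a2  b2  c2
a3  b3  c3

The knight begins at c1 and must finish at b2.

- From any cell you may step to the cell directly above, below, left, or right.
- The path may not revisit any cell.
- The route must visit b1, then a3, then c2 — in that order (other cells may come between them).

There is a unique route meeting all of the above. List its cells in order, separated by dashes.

The waypoints must appear in the order b1, a3, c2, with no cell reused.
Route from c1: 2× left (reaching a1), 2× down (reaching a3), 2× right (reaching c3), up to c2, left to b2 — 8 moves in all.
Check: order respected (b1 at step 1, a3 at step 4, c2 at step 7).

c1 - b1 - a1 - a2 - a3 - b3 - c3 - c2 - b2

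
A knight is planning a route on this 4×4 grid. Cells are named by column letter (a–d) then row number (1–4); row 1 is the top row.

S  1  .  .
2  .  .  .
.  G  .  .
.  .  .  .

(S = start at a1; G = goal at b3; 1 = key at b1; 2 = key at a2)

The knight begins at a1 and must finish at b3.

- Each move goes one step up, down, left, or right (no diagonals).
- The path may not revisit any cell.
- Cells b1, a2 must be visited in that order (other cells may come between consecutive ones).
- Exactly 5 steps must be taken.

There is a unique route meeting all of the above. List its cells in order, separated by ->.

a1 -> b1 -> b2 -> a2 -> a3 -> b3

The waypoints must appear in the order b1, a2, with no cell reused.
Route from a1: right to b1, down to b2, left to a2, down to a3, right to b3 — 5 moves in all.
Check: order respected (1 at step 1, 2 at step 3); 5 moves as required.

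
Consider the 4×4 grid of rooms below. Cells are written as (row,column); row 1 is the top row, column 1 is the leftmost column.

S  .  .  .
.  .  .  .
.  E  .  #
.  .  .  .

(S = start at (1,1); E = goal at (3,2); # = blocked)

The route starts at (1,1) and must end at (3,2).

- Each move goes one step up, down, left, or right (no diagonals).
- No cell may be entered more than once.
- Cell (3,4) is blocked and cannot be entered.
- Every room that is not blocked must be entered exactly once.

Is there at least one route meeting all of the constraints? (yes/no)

no

Cell (4,4) has only one open neighbour but is neither the start nor the goal, so a Hamiltonian route would have to both enter and leave it through the same neighbour — impossible without revisiting.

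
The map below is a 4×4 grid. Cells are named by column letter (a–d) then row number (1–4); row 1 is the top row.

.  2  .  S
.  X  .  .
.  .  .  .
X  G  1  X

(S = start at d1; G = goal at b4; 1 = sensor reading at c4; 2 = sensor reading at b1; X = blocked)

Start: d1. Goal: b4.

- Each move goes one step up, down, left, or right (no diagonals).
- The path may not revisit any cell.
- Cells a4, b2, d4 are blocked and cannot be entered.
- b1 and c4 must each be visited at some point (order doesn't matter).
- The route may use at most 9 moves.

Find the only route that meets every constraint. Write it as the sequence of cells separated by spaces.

The budget equals the shortest possible length, so every move has to be on a shortest route through the required cells.
Route from d1: 3× left (reaching a1), 2× down (reaching a3), 2× right (reaching c3), down to c4, left to b4 — 9 moves in all.
Check: all required cells visited; 9 ≤ 9 moves.

d1 c1 b1 a1 a2 a3 b3 c3 c4 b4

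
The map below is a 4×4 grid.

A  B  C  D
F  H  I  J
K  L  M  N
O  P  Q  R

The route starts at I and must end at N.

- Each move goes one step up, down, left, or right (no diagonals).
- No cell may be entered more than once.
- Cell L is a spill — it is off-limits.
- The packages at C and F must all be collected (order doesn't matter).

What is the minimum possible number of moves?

Any route passes through C and F in some order between I and N. Summing Manhattan distances along each leg and taking the cheapest ordering (I → F → C → N) gives a lower bound of 2 + 3 + 3 = 8 moves.
A route of 8 moves achieves this: I → H → F → A → B → C → D → J → N.
Since 8 matches the lower bound, it is optimal.

8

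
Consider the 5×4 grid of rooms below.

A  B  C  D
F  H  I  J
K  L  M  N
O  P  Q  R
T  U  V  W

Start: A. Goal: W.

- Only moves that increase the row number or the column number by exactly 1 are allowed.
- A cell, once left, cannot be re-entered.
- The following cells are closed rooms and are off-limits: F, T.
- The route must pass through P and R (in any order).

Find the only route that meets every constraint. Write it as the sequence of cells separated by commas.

Moves only go right or down, so the column and row indices never decrease.
Route from A: right 1 to B, down 3 to P, right 2 to R, down 1 to W — 7 moves in all.
Check: all required cells visited.

A, B, H, L, P, Q, R, W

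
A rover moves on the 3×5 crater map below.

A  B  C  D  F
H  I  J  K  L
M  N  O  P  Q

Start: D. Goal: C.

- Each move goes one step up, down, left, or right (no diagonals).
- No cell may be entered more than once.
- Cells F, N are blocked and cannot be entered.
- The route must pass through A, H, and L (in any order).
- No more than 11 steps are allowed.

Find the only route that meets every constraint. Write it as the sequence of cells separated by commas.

D, K, L, Q, P, O, J, I, H, A, B, C

The 11-move cap with required stops at A, H, L leaves no slack for detours.
Route from D: down 1 to K, right 1 to L, down 1 to Q, left 2 to O, up 1 to J, left 2 to H, up 1 to A, right 2 to C — 11 moves in all.
Check: all required cells visited; 11 ≤ 11 moves.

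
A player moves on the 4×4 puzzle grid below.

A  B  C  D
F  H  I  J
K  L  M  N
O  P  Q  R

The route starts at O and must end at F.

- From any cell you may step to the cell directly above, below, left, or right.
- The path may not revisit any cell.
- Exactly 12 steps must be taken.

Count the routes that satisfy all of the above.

50

Need simple routes of exactly 12 moves from O to F (Manhattan distance 2, so 5 moves are spent on a detour and 5 undoing it).
Branch systematically from the start, pruning whenever the remaining move budget drops below the Manhattan distance to F or differs from it in parity. Grouping the completions by first move — via K: 25; via P: 25 — and summing: 25 + 25 = 50.
That gives 50 routes.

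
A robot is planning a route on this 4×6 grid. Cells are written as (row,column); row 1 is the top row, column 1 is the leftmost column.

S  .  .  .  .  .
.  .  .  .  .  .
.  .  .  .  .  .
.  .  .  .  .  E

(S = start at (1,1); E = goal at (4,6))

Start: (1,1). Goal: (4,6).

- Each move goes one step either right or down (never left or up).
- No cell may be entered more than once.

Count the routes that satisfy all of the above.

A right/down-only route from (1,1) to (4,6) makes exactly 3 down-moves and 5 right-moves in some order.
With no other constraints that would be C(8,3) = 56 routes.
That gives 56 routes.

56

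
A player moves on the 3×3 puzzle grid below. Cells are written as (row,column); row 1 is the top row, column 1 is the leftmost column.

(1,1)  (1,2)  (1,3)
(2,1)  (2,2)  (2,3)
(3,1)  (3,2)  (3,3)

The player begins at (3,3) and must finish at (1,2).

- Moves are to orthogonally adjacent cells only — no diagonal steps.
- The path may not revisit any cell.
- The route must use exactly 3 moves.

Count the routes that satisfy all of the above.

Need simple routes of exactly 3 moves from (3,3) to (1,2) (Manhattan distance 3, so 0 moves are spent on a detour and 0 undoing it).
Enumerating: (3,3) (2,3) (1,3) (1,2) | (3,3) (2,3) (2,2) (1,2) | (3,3) (3,2) (2,2) (1,2).
That gives 3 routes.

3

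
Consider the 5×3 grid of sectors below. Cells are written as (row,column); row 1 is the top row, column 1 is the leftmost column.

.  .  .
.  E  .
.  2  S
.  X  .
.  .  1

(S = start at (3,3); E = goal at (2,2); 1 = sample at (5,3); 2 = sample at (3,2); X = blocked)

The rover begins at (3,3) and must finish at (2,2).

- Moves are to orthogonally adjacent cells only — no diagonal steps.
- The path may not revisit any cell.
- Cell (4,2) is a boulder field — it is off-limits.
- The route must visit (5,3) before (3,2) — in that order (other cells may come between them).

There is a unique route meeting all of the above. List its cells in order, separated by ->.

The waypoints must appear in the order (5,3), (3,2), with no cell reused.
Route from (3,3): down 2 to (5,3), left 2 to (5,1), up 2 to (3,1), right 1 to (3,2), up 1 to (2,2) — 8 moves in all.
Check: order respected (1 at step 2, 2 at step 7).

(3,3) -> (4,3) -> (5,3) -> (5,2) -> (5,1) -> (4,1) -> (3,1) -> (3,2) -> (2,2)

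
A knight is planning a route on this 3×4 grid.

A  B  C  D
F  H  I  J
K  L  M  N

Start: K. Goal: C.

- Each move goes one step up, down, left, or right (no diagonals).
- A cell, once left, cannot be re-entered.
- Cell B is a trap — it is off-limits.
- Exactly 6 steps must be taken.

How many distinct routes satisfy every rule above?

Need simple routes of exactly 6 moves from K to C (Manhattan distance 4, so 1 moves are spent on a detour and 1 undoing it).
Enumerating: K F H L M I C | K F H I J D C | K L H I J D C | K L M I J D C | K L M N J D C | K L M N J I C.
That gives 6 routes.

6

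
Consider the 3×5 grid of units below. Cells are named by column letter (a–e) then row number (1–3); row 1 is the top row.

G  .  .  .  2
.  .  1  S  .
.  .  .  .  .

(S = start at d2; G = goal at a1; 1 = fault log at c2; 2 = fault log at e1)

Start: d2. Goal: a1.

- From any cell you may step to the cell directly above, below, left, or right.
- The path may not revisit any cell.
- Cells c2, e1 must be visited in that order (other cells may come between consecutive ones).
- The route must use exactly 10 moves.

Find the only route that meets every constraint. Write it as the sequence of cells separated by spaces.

d2 c2 c3 d3 e3 e2 e1 d1 c1 b1 a1

The waypoints must appear in the order c2, e1, with no cell reused.
Route from d2: left 1 to c2, down 1 to c3, right 2 to e3, up 2 to e1, left 4 to a1 — 10 moves in all.
Check: order respected (1 at step 1, 2 at step 6); 10 moves as required.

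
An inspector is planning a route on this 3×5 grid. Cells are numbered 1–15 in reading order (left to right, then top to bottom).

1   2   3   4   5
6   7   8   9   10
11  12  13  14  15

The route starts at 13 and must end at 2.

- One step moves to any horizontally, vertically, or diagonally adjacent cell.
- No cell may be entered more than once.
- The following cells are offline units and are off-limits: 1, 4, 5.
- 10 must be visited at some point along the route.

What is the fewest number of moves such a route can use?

Any route passes through 10 somewhere between 13 and 2. Summing Chebyshev distances along the two legs (13 → 10 → 2) gives a lower bound of 2 + 3 = 5 moves.
A route of 5 moves achieves this: 13 → 9 → 10 → 14 → 8 → 2.
Since 5 matches the lower bound, it is optimal.

5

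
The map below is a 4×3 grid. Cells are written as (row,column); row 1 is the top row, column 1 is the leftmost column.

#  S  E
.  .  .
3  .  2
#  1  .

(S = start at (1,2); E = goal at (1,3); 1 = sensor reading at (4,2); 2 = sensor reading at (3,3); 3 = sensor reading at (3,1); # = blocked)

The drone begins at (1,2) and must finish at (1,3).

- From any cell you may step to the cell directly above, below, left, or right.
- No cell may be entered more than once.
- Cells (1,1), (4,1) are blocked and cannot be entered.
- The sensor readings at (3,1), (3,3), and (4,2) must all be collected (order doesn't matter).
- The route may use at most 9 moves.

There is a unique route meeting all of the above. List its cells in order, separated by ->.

(1,2) -> (2,2) -> (2,1) -> (3,1) -> (3,2) -> (4,2) -> (4,3) -> (3,3) -> (2,3) -> (1,3)

Any route must reach (3,1), (3,3), and (4,2) and still end at (1,3) within 9 moves, so the order of the required stops is forced.
Route from (1,2): down to (2,2), left to (2,1), down to (3,1), right to (3,2), down to (4,2), right to (4,3), 3× up (reaching (1,3)) — 9 moves in all.
Check: all required cells visited; 9 ≤ 9 moves.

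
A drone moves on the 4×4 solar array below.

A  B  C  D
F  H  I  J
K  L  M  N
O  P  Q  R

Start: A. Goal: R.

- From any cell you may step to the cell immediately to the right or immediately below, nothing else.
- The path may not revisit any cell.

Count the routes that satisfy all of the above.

A right/down-only route from A to R makes exactly 3 down-moves and 3 right-moves in some order.
With no other constraints that would be C(6,3) = 20 routes.
That gives 20 routes.

20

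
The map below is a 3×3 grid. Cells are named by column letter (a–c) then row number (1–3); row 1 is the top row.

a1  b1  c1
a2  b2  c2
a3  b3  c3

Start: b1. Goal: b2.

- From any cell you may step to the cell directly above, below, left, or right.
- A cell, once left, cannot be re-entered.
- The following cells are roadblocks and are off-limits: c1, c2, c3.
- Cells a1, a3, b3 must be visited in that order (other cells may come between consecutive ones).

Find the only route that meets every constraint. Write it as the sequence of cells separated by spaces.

The waypoints must appear in the order a1, a3, b3, with no cell reused.
Route from b1: left 1 to a1, down 2 to a3, right 1 to b3, up 1 to b2 — 5 moves in all.
Check: order respected (a1 at step 1, a3 at step 3, b3 at step 4).

b1 a1 a2 a3 b3 b2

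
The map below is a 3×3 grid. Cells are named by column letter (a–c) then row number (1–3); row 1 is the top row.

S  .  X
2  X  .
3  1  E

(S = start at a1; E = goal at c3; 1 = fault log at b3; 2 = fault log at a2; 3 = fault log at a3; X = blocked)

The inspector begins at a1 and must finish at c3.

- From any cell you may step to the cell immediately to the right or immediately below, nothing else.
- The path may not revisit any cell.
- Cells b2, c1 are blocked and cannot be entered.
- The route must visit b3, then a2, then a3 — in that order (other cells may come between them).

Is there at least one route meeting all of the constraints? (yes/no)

no

a2 lies above b3, so going from b3 to a2 would need an upward move — but moves only go right/down, so b3 cannot be visited before a2.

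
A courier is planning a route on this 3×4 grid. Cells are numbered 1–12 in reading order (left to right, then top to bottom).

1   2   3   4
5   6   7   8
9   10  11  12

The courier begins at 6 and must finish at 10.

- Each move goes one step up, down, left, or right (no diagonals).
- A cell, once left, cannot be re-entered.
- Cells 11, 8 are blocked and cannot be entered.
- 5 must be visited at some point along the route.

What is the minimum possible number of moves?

Any route passes through 5 somewhere between 6 and 10. Summing Manhattan distances along the two legs (6 → 5 → 10) gives a lower bound of 1 + 2 = 3 moves.
A route of 3 moves achieves this: 6 → 5 → 9 → 10.
Since 3 matches the lower bound, it is optimal.

3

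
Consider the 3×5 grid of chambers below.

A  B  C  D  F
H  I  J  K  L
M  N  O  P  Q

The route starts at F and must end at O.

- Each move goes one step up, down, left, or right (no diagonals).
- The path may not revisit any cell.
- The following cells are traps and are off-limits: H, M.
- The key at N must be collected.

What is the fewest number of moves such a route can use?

6

Any route passes through N somewhere between F and O. Summing Manhattan distances along the two legs (F → N → O) gives a lower bound of 5 + 1 = 6 moves.
A route of 6 moves achieves this: F → L → K → J → I → N → O.
Since 6 matches the lower bound, it is optimal.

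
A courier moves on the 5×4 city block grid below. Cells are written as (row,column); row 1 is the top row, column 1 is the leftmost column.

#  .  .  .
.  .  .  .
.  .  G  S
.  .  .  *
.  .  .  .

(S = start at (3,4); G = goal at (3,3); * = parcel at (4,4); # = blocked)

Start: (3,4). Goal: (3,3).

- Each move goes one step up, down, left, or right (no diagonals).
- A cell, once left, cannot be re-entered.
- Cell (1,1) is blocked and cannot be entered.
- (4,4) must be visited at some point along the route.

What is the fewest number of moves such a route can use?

3

Any route passes through (4,4) somewhere between (3,4) and (3,3). Summing Manhattan distances along the two legs ((3,4) → (4,4) → (3,3)) gives a lower bound of 1 + 2 = 3 moves.
A route of 3 moves achieves this: (3,4) → (4,4) → (4,3) → (3,3).
Since 3 matches the lower bound, it is optimal.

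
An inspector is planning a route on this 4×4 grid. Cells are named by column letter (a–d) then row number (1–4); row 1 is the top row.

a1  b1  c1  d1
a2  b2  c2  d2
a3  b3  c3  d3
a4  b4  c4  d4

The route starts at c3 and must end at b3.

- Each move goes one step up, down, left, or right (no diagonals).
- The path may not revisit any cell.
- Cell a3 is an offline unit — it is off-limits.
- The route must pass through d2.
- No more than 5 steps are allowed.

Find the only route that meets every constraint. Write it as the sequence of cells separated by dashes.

Any route must reach d2 and still end at b3 within 5 moves, so the order of the required stops is forced.
Route from c3: right 1 to d3, up 1 to d2, left 2 to b2, down 1 to b3 — 5 moves in all.
Check: all required cells visited; 5 ≤ 5 moves.

c3 - d3 - d2 - c2 - b2 - b3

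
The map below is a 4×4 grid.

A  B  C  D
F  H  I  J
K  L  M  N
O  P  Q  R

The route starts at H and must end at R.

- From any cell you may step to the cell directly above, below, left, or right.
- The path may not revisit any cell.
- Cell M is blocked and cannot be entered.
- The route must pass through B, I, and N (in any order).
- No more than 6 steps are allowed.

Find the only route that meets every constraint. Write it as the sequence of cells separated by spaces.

The 6-move cap with required stops at B, I, N leaves no slack for detours.
Route from H: up 1 to B, right 1 to C, down 1 to I, right 1 to J, down 2 to R — 6 moves in all.
Check: all required cells visited; 6 ≤ 6 moves.

H B C I J N R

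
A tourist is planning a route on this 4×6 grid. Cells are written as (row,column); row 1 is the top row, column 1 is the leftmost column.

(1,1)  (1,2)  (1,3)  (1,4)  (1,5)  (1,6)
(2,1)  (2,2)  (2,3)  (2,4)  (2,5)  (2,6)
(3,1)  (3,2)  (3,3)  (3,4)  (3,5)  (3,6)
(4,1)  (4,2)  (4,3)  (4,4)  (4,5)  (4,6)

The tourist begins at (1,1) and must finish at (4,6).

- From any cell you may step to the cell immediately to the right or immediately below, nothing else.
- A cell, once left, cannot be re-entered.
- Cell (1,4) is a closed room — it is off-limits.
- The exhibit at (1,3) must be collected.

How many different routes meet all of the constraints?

10

A right/down-only route from (1,1) to (4,6) makes exactly 3 down-moves and 5 right-moves in some order.
With no other constraints that would be C(8,3) = 56 routes.
Split at (1,3) and multiply the segment counts (each segment already excludes blocked cells): (1,1)→(1,3): 1; (1,3)→(4,6): 10; product = 10.
That gives 10 routes.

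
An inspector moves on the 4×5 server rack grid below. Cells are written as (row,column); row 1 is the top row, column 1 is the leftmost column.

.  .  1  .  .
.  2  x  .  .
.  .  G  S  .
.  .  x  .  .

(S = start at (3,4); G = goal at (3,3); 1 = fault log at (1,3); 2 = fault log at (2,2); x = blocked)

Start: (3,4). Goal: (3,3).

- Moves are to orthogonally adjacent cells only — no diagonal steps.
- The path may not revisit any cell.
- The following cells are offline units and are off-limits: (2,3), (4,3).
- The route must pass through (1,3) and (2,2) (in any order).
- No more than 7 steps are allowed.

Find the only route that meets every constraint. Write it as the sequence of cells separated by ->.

The budget equals the shortest possible length, so every move has to be on a shortest route through the required cells.
Route from (3,4): up 2 to (1,4), left 2 to (1,2), down 2 to (3,2), right 1 to (3,3) — 7 moves in all.
Check: all required cells visited; 7 ≤ 7 moves.

(3,4) -> (2,4) -> (1,4) -> (1,3) -> (1,2) -> (2,2) -> (3,2) -> (3,3)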